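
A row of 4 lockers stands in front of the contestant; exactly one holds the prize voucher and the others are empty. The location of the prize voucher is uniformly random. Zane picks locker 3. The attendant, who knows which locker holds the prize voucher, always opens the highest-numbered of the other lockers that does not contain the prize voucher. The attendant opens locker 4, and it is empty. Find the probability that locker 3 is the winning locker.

1/3

Consider each possible location of the prize voucher in turn.
If it is in any of lockers 1, 2, and 3 (prior 1/4 each): locker 4 is the highest-numbered option available, probability 1; weight (1/4)·1 = 1/4 each.
If it is in locker 4 (prior 1/4): the attendant opened locker 4, so this case is ruled out; weight (1/4)·0 = 0.
The weights sum to 3/4.
So P(the prize voucher in locker 3 | the attendant opened locker 4) = (1/4) / (3/4) = 1/3.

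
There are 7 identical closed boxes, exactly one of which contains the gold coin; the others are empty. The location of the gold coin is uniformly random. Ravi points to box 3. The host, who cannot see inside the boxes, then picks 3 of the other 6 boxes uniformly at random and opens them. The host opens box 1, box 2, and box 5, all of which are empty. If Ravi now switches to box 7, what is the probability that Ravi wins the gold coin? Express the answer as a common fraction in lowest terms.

Because the host chose which boxes to open without knowing where the gold coin is, the choice is independent of the prize location. Learning that none of the 3 opened boxes holds the gold coin simply rules out those 3 locations and leaves the remaining 4 boxes still equally likely by symmetry.
So P(the gold coin in box 7) = 1/4.

1/4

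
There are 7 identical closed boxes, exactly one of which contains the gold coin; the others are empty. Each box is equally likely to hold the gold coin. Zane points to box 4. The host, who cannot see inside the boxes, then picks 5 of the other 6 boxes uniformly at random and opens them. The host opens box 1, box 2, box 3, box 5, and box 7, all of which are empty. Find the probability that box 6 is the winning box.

1/2

Because the host chose which boxes to open without knowing where the gold coin is, the choice is independent of the prize location. Learning that none of the 5 opened boxes holds the gold coin simply rules out those 5 locations and leaves the remaining 2 boxes still equally likely by symmetry.
So P(the gold coin in box 6) = 1/2.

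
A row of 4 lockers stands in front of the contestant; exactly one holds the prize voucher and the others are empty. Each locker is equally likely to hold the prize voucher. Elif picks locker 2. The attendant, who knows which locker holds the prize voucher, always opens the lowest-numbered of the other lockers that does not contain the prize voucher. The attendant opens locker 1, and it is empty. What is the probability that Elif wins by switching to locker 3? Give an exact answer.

Condition on the true location of the prize voucher.
If it is in locker 1 (prior 1/4): the attendant opened locker 1, so this case is ruled out; weight (1/4)·0 = 0.
If it is in any of lockers 2, 3, and 4 (prior 1/4 each): locker 1 is the lowest-numbered option available, probability 1; weight (1/4)·1 = 1/4 each.
The weights sum to 3/4.
So P(the prize voucher in locker 3 | the attendant opened locker 1) = (1/4) / (3/4) = 1/3.

1/3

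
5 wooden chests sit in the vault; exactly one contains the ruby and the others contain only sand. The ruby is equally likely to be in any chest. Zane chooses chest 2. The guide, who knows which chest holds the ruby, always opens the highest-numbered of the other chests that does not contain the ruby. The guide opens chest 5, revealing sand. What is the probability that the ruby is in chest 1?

1/4

Condition on the true location of the ruby.
If it is in any of chests 1, 2, 3, and 4 (prior 1/5 each): chest 5 is the highest-numbered option available, probability 1; weight (1/5)·1 = 1/5 each.
If it is in chest 5 (prior 1/5): the guide opened chest 5, so this case is ruled out; weight (1/5)·0 = 0.
The weights sum to 4/5.
So P(the ruby in chest 1 | the guide opened chest 5) = (1/5) / (4/5) = 1/4.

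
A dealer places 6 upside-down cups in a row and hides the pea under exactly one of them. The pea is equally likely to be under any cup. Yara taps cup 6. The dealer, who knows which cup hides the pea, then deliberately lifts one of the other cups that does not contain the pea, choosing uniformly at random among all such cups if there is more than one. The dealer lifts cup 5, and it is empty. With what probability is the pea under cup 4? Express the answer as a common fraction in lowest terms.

Condition on the true location of the pea.
If it is under any of cups 1, 2, 3, and 4 (prior 1/6 each): the dealer has 4 equally likely choices, so probability 1/4; weight (1/6)·(1/4) = 1/24 each.
If it is under cup 5 (prior 1/6): the dealer opened cup 5, so this case is ruled out; weight (1/6)·0 = 0.
If it is under cup 6 (prior 1/6): the dealer has 5 equally likely choices, so probability 1/5; weight (1/6)·(1/5) = 1/30.
The weights sum to 1/5.
So P(the pea under cup 4 | the dealer opened cup 5) = (1/24) / (1/5) = 5/24.

5/24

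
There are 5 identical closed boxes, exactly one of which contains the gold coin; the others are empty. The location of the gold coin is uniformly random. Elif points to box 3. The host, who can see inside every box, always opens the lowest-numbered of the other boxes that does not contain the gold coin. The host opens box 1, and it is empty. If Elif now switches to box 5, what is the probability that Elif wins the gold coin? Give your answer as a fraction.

Apply Bayes' rule, conditioning on where the gold coin actually is.
If it is in box 1 (prior 1/5): the host opened box 1, so this case is ruled out; weight (1/5)·0 = 0.
If it is in any of boxes 2, 3, 4, and 5 (prior 1/5 each): box 1 is the lowest-numbered option available, probability 1; weight (1/5)·1 = 1/5 each.
The weights sum to 4/5.
So P(the gold coin in box 5 | the host opened box 1) = (1/5) / (4/5) = 1/4.

1/4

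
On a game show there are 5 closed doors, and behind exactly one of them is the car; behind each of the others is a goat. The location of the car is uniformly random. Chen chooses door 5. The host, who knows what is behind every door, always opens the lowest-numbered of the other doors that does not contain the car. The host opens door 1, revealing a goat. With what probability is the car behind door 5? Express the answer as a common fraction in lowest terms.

Consider each possible location of the car in turn.
If it is behind door 1 (prior 1/5): the host opened door 1, so this case is ruled out; weight (1/5)·0 = 0.
If it is behind any of doors 2, 3, 4, and 5 (prior 1/5 each): door 1 is the lowest-numbered option available, probability 1; weight (1/5)·1 = 1/5 each.
The weights sum to 4/5.
So P(the car behind door 5 | the host opened door 1) = (1/5) / (4/5) = 1/4.

1/4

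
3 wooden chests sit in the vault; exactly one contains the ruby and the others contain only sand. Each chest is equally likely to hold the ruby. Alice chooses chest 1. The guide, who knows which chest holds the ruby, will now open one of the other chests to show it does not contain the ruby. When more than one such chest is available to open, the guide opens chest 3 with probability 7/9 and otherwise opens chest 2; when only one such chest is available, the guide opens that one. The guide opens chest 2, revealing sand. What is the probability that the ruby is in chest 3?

Condition on the true location of the ruby.
If it is in chest 1 (prior 1/3): chest 3 is available but not opened, probability 2/9; weight (1/3)·(2/9) = 2/27.
If it is in chest 2 (prior 1/3): the guide opened chest 2, so this case is ruled out; weight (1/3)·0 = 0.
If it is in chest 3 (prior 1/3): only chest 2 is available, probability 1; weight (1/3)·1 = 1/3.
The weights sum to 11/27.
So P(the ruby in chest 3 | the guide opened chest 2) = (1/3) / (11/27) = 9/11.

9/11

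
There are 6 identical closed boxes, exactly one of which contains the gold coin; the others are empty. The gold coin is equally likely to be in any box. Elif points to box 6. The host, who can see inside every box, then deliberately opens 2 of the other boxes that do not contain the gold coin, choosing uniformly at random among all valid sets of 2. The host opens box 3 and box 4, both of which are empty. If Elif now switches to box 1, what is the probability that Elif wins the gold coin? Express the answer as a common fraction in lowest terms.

5/18

Apply Bayes' rule, conditioning on where the gold coin actually is.
If it is in any of boxes 1, 2, and 5 (prior 1/6 each): the host has 6 equally likely choices, so probability 1/6; weight (1/6)·(1/6) = 1/36 each.
If it is in either of boxes 3 and 4 (prior 1/6 each): that box was opened and seen not to hold the prize — ruled out; weight (1/6)·0 = 0 each.
If it is in box 6 (prior 1/6): the host has 10 equally likely choices, so probability 1/10; weight (1/6)·(1/10) = 1/60.
The weights sum to 1/10.
So P(the gold coin in box 1 | the host opened box 3 and box 4) = (1/36) / (1/10) = 5/18.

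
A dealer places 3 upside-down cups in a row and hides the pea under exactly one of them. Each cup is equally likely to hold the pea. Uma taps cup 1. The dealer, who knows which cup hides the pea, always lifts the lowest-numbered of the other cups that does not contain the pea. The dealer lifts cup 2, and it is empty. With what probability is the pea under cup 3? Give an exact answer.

1/2

Consider each possible location of the pea in turn.
If it is under either of cups 1 and 3 (prior 1/3 each): cup 2 is the lowest-numbered option available, probability 1; weight (1/3)·1 = 1/3 each.
If it is under cup 2 (prior 1/3): the dealer opened cup 2, so this case is ruled out; weight (1/3)·0 = 0.
The weights sum to 2/3.
So P(the pea under cup 3 | the dealer opened cup 2) = (1/3) / (2/3) = 1/2.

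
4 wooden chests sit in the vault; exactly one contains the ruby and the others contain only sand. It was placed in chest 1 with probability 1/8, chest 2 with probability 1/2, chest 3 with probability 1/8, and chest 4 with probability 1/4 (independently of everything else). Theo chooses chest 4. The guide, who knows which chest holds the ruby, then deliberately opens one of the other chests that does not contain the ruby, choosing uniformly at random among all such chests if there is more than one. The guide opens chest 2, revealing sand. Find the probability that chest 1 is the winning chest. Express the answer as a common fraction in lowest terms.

Condition on the true location of the ruby.
If it is in either of chests 1 and 3 (prior 1/8 each): the guide has 2 equally likely choices, so probability 1/2; weight (1/8)·(1/2) = 1/16 each.
If it is in chest 2 (prior 1/2): the guide opened chest 2, so this case is ruled out; weight (1/2)·0 = 0.
If it is in chest 4 (prior 1/4): the guide has 3 equally likely choices, so probability 1/3; weight (1/4)·(1/3) = 1/12.
The weights sum to 5/24.
So P(the ruby in chest 1 | the guide opened chest 2) = (1/16) / (5/24) = 3/10.

3/10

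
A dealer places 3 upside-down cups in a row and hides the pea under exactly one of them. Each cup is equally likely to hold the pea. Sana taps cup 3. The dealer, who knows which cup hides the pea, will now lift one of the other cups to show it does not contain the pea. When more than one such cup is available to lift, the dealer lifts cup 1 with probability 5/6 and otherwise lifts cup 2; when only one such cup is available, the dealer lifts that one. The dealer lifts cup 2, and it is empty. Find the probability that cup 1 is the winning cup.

Apply Bayes' rule, conditioning on where the pea actually is.
If it is under cup 1 (prior 1/3): only cup 2 is available, probability 1; weight (1/3)·1 = 1/3.
If it is under cup 2 (prior 1/3): the dealer opened cup 2, so this case is ruled out; weight (1/3)·0 = 0.
If it is under cup 3 (prior 1/3): cup 1 is available but not opened, probability 1/6; weight (1/3)·(1/6) = 1/18.
The weights sum to 7/18.
So P(the pea under cup 1 | the dealer opened cup 2) = (1/3) / (7/18) = 6/7.

6/7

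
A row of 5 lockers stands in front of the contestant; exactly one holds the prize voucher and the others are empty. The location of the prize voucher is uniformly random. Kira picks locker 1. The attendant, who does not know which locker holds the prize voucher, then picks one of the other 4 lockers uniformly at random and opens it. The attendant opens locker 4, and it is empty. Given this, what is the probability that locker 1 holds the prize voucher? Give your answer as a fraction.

Because the attendant chose which locker to open without knowing where the prize voucher is, the choice is independent of the prize location. Learning that locker 4 does not hold the prize voucher simply rules out that one location and leaves the remaining 4 lockers still equally likely by symmetry.
So P(the prize voucher in locker 1) = 1/4.

1/4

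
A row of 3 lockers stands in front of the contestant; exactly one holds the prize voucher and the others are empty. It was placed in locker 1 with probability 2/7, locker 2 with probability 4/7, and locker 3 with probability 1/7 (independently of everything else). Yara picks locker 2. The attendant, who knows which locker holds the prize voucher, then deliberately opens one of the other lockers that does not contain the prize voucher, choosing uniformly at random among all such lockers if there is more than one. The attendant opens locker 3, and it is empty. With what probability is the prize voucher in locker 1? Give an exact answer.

Consider each possible location of the prize voucher in turn.
If it is in locker 1 (prior 2/7): the attendant has no choice, probability 1; weight (2/7)·1 = 2/7.
If it is in locker 2 (prior 4/7): the attendant has 2 equally likely choices, so probability 1/2; weight (4/7)·(1/2) = 2/7.
If it is in locker 3 (prior 1/7): the attendant opened locker 3, so this case is ruled out; weight (1/7)·0 = 0.
The weights sum to 4/7.
So P(the prize voucher in locker 1 | the attendant opened locker 3) = (2/7) / (4/7) = 1/2.

1/2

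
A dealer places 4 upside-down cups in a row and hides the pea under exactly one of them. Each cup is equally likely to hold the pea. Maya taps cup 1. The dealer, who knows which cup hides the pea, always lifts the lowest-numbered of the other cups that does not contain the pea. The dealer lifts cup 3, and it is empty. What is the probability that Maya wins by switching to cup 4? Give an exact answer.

Consider each possible location of the pea in turn.
If it is under either of cups 1 and 4 (prior 1/4 each): the dealer would have opened cup 2 instead, probability 0; weight (1/4)·0 = 0 each.
If it is under cup 2 (prior 1/4): cup 3 is the lowest-numbered option available, probability 1; weight (1/4)·1 = 1/4.
If it is under cup 3 (prior 1/4): the dealer opened cup 3, so this case is ruled out; weight (1/4)·0 = 0.
The weights sum to 1/4.
So P(the pea under cup 4 | the dealer opened cup 3) = 0 / (1/4) = 0.

0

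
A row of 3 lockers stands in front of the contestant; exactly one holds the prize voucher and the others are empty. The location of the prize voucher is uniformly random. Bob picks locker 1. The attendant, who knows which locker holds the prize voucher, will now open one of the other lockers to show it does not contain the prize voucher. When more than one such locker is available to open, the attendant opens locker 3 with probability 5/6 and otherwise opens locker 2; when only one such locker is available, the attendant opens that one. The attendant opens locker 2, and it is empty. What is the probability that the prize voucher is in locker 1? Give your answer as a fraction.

1/7

Condition on the true location of the prize voucher.
If it is in locker 1 (prior 1/3): locker 3 is available but not opened, probability 1/6; weight (1/3)·(1/6) = 1/18.
If it is in locker 2 (prior 1/3): the attendant opened locker 2, so this case is ruled out; weight (1/3)·0 = 0.
If it is in locker 3 (prior 1/3): only locker 2 is available, probability 1; weight (1/3)·1 = 1/3.
The weights sum to 7/18.
So P(the prize voucher in locker 1 | the attendant opened locker 2) = (1/18) / (7/18) = 1/7.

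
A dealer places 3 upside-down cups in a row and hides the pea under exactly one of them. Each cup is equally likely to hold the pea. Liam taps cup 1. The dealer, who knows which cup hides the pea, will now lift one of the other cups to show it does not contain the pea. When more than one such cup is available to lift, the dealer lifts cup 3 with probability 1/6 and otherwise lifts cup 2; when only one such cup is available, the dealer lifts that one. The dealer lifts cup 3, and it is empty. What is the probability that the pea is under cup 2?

6/7

Condition on the true location of the pea.
If it is under cup 1 (prior 1/3): cup 3 is available, opened with probability 1/6; weight (1/3)·(1/6) = 1/18.
If it is under cup 2 (prior 1/3): only cup 3 is available, probability 1; weight (1/3)·1 = 1/3.
If it is under cup 3 (prior 1/3): the dealer opened cup 3, so this case is ruled out; weight (1/3)·0 = 0.
The weights sum to 7/18.
So P(the pea under cup 2 | the dealer opened cup 3) = (1/3) / (7/18) = 6/7.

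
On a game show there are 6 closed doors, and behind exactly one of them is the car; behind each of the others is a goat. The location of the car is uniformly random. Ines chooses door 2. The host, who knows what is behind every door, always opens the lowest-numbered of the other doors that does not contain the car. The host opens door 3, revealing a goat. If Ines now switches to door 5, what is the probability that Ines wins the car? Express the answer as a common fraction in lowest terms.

0

Consider each possible location of the car in turn.
If it is behind door 1 (prior 1/6): door 3 is the lowest-numbered option available, probability 1; weight (1/6)·1 = 1/6.
If it is behind any of doors 2, 4, 5, and 6 (prior 1/6 each): the host would have opened door 1 instead, probability 0; weight (1/6)·0 = 0 each.
If it is behind door 3 (prior 1/6): the host opened door 3, so this case is ruled out; weight (1/6)·0 = 0.
The weights sum to 1/6.
So P(the car behind door 5 | the host opened door 3) = 0 / (1/6) = 0.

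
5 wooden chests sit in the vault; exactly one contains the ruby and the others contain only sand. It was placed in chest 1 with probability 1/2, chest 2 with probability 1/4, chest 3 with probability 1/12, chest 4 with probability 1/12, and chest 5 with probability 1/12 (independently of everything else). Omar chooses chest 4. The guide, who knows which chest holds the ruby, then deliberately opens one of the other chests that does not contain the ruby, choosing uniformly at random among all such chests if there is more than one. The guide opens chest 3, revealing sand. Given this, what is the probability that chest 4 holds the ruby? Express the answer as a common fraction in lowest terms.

Consider each possible location of the ruby in turn.
If it is in chest 1 (prior 1/2): the guide has 3 equally likely choices, so probability 1/3; weight (1/2)·(1/3) = 1/6.
If it is in chest 2 (prior 1/4): the guide has 3 equally likely choices, so probability 1/3; weight (1/4)·(1/3) = 1/12.
If it is in chest 3 (prior 1/12): the guide opened chest 3, so this case is ruled out; weight (1/12)·0 = 0.
If it is in chest 4 (prior 1/12): the guide has 4 equally likely choices, so probability 1/4; weight (1/12)·(1/4) = 1/48.
If it is in chest 5 (prior 1/12): the guide has 3 equally likely choices, so probability 1/3; weight (1/12)·(1/3) = 1/36.
The weights sum to 43/144.
So P(the ruby in chest 4 | the guide opened chest 3) = (1/48) / (43/144) = 3/43.

3/43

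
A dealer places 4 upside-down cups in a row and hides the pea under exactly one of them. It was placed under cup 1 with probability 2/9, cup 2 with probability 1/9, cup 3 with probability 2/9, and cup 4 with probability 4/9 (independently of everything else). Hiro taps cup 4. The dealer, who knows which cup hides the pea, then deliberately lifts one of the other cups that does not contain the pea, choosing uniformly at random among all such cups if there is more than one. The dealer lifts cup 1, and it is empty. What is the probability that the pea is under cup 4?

8/17

Condition on the true location of the pea.
If it is under cup 1 (prior 2/9): the dealer opened cup 1, so this case is ruled out; weight (2/9)·0 = 0.
If it is under cup 2 (prior 1/9): the dealer has 2 equally likely choices, so probability 1/2; weight (1/9)·(1/2) = 1/18.
If it is under cup 3 (prior 2/9): the dealer has 2 equally likely choices, so probability 1/2; weight (2/9)·(1/2) = 1/9.
If it is under cup 4 (prior 4/9): the dealer has 3 equally likely choices, so probability 1/3; weight (4/9)·(1/3) = 4/27.
The weights sum to 17/54.
So P(the pea under cup 4 | the dealer opened cup 1) = (4/27) / (17/54) = 8/17.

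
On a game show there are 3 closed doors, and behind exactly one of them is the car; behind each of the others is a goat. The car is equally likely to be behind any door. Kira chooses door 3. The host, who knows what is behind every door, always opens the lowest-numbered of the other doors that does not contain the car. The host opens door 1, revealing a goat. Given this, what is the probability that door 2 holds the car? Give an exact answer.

1/2

Apply Bayes' rule, conditioning on where the car actually is.
If it is behind door 1 (prior 1/3): the host opened door 1, so this case is ruled out; weight (1/3)·0 = 0.
If it is behind either of doors 2 and 3 (prior 1/3 each): door 1 is the lowest-numbered option available, probability 1; weight (1/3)·1 = 1/3 each.
The weights sum to 2/3.
So P(the car behind door 2 | the host opened door 1) = (1/3) / (2/3) = 1/2.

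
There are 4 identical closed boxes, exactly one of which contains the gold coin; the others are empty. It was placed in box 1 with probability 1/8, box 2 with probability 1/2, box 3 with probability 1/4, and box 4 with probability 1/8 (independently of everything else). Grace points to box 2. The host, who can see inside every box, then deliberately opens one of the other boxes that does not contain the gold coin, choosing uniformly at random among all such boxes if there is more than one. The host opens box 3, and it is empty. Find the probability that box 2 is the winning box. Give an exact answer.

Apply Bayes' rule, conditioning on where the gold coin actually is.
If it is in either of boxes 1 and 4 (prior 1/8 each): the host has 2 equally likely choices, so probability 1/2; weight (1/8)·(1/2) = 1/16 each.
If it is in box 2 (prior 1/2): the host has 3 equally likely choices, so probability 1/3; weight (1/2)·(1/3) = 1/6.
If it is in box 3 (prior 1/4): the host opened box 3, so this case is ruled out; weight (1/4)·0 = 0.
The weights sum to 7/24.
So P(the gold coin in box 2 | the host opened box 3) = (1/6) / (7/24) = 4/7.

4/7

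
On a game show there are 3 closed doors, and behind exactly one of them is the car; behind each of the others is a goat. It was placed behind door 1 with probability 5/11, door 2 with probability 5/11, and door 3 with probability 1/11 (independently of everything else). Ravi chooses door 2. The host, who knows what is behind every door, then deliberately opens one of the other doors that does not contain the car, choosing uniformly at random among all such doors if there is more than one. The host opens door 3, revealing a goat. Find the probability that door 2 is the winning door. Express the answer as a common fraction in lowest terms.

1/3

Consider each possible location of the car in turn.
If it is behind door 1 (prior 5/11): the host has no choice, probability 1; weight (5/11)·1 = 5/11.
If it is behind door 2 (prior 5/11): the host has 2 equally likely choices, so probability 1/2; weight (5/11)·(1/2) = 5/22.
If it is behind door 3 (prior 1/11): the host opened door 3, so this case is ruled out; weight (1/11)·0 = 0.
The weights sum to 15/22.
So P(the car behind door 2 | the host opened door 3) = (5/22) / (15/22) = 1/3.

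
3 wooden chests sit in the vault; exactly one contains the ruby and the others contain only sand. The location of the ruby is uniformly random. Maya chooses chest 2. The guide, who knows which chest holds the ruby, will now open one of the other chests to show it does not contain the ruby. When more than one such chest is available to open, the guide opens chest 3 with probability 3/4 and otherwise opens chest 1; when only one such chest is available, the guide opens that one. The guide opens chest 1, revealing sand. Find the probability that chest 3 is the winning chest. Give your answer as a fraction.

Consider each possible location of the ruby in turn.
If it is in chest 1 (prior 1/3): the guide opened chest 1, so this case is ruled out; weight (1/3)·0 = 0.
If it is in chest 2 (prior 1/3): chest 3 is available but not opened, probability 1/4; weight (1/3)·(1/4) = 1/12.
If it is in chest 3 (prior 1/3): only chest 1 is available, probability 1; weight (1/3)·1 = 1/3.
The weights sum to 5/12.
So P(the ruby in chest 3 | the guide opened chest 1) = (1/3) / (5/12) = 4/5.

4/5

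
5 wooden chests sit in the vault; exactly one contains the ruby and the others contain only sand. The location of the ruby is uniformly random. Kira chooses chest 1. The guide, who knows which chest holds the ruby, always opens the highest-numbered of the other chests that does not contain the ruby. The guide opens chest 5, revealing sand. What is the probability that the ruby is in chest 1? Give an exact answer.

Apply Bayes' rule, conditioning on where the ruby actually is.
If it is in any of chests 1, 2, 3, and 4 (prior 1/5 each): chest 5 is the highest-numbered option available, probability 1; weight (1/5)·1 = 1/5 each.
If it is in chest 5 (prior 1/5): the guide opened chest 5, so this case is ruled out; weight (1/5)·0 = 0.
The weights sum to 4/5.
So P(the ruby in chest 1 | the guide opened chest 5) = (1/5) / (4/5) = 1/4.

1/4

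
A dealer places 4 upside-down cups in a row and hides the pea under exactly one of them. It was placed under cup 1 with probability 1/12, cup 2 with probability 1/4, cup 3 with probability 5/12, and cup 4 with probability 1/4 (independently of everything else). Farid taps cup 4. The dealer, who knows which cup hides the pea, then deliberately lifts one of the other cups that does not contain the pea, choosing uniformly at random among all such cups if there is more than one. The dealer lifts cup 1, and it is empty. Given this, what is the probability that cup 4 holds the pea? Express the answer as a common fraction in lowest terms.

1/5

Condition on the true location of the pea.
If it is under cup 1 (prior 1/12): the dealer opened cup 1, so this case is ruled out; weight (1/12)·0 = 0.
If it is under cup 2 (prior 1/4): the dealer has 2 equally likely choices, so probability 1/2; weight (1/4)·(1/2) = 1/8.
If it is under cup 3 (prior 5/12): the dealer has 2 equally likely choices, so probability 1/2; weight (5/12)·(1/2) = 5/24.
If it is under cup 4 (prior 1/4): the dealer has 3 equally likely choices, so probability 1/3; weight (1/4)·(1/3) = 1/12.
The weights sum to 5/12.
So P(the pea under cup 4 | the dealer opened cup 1) = (1/12) / (5/12) = 1/5.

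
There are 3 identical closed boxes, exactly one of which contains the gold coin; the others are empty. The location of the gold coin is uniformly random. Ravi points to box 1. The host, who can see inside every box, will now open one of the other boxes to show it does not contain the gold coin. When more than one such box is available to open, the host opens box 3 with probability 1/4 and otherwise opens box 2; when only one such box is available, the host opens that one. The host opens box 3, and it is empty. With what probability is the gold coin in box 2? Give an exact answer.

4/5

Consider each possible location of the gold coin in turn.
If it is in box 1 (prior 1/3): box 3 is available, opened with probability 1/4; weight (1/3)·(1/4) = 1/12.
If it is in box 2 (prior 1/3): only box 3 is available, probability 1; weight (1/3)·1 = 1/3.
If it is in box 3 (prior 1/3): the host opened box 3, so this case is ruled out; weight (1/3)·0 = 0.
The weights sum to 5/12.
So P(the gold coin in box 2 | the host opened box 3) = (1/3) / (5/12) = 4/5.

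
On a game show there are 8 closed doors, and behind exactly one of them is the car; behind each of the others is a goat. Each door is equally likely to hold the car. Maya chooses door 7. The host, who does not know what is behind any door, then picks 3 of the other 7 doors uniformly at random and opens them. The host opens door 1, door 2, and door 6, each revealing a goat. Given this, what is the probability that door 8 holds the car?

1/5

Because the host chose which doors to open without knowing where the car is, the choice is independent of the prize location. Learning that none of the 3 opened doors holds the car simply rules out those 3 locations and leaves the remaining 5 doors still equally likely by symmetry.
So P(the car behind door 8) = 1/5.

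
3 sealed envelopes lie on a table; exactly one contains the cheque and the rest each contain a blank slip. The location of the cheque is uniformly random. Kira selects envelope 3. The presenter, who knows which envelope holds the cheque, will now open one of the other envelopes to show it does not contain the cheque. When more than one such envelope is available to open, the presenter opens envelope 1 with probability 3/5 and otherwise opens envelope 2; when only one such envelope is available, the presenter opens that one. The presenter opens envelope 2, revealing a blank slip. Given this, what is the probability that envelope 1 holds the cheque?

5/7

Apply Bayes' rule, conditioning on where the cheque actually is.
If it is in envelope 1 (prior 1/3): only envelope 2 is available, probability 1; weight (1/3)·1 = 1/3.
If it is in envelope 2 (prior 1/3): the presenter opened envelope 2, so this case is ruled out; weight (1/3)·0 = 0.
If it is in envelope 3 (prior 1/3): envelope 1 is available but not opened, probability 2/5; weight (1/3)·(2/5) = 2/15.
The weights sum to 7/15.
So P(the cheque in envelope 1 | the presenter opened envelope 2) = (1/3) / (7/15) = 5/7.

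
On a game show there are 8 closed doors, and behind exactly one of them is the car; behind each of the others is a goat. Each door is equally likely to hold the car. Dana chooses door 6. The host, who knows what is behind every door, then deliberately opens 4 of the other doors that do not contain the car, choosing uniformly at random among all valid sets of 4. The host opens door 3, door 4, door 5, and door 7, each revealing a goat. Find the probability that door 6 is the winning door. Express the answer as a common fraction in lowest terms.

1/8

Consider each possible location of the car in turn.
If it is behind any of doors 1, 2, and 8 (prior 1/8 each): the host has 15 equally likely choices, so probability 1/15; weight (1/8)·(1/15) = 1/120 each.
If it is behind any of doors 3, 4, 5, and 7 (prior 1/8 each): that door was opened and seen not to hold the prize — ruled out; weight (1/8)·0 = 0 each.
If it is behind door 6 (prior 1/8): the host has 35 equally likely choices, so probability 1/35; weight (1/8)·(1/35) = 1/280.
The weights sum to 1/35.
So P(the car behind door 6 | the host opened door 3, door 4, door 5, and door 7) = (1/280) / (1/35) = 1/8.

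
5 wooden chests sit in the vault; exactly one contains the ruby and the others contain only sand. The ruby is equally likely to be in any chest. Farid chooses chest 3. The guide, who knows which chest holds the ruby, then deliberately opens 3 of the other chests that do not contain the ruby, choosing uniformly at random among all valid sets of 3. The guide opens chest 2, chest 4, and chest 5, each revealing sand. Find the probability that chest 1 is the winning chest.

4/5

Apply Bayes' rule, conditioning on where the ruby actually is.
If it is in chest 1 (prior 1/5): the guide has no choice, probability 1; weight (1/5)·1 = 1/5.
If it is in any of chests 2, 4, and 5 (prior 1/5 each): that chest was opened and seen not to hold the prize — ruled out; weight (1/5)·0 = 0 each.
If it is in chest 3 (prior 1/5): the guide has 4 equally likely choices, so probability 1/4; weight (1/5)·(1/4) = 1/20.
The weights sum to 1/4.
So P(the ruby in chest 1 | the guide opened chest 2, chest 4, and chest 5) = (1/5) / (1/4) = 4/5.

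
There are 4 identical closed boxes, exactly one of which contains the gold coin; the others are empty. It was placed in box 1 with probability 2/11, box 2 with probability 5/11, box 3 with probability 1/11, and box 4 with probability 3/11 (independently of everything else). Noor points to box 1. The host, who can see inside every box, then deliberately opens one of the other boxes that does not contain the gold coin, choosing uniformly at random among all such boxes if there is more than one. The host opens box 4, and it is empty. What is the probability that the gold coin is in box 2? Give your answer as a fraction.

Condition on the true location of the gold coin.
If it is in box 1 (prior 2/11): the host has 3 equally likely choices, so probability 1/3; weight (2/11)·(1/3) = 2/33.
If it is in box 2 (prior 5/11): the host has 2 equally likely choices, so probability 1/2; weight (5/11)·(1/2) = 5/22.
If it is in box 3 (prior 1/11): the host has 2 equally likely choices, so probability 1/2; weight (1/11)·(1/2) = 1/22.
If it is in box 4 (prior 3/11): the host opened box 4, so this case is ruled out; weight (3/11)·0 = 0.
The weights sum to 1/3.
So P(the gold coin in box 2 | the host opened box 4) = (5/22) / (1/3) = 15/22.

15/22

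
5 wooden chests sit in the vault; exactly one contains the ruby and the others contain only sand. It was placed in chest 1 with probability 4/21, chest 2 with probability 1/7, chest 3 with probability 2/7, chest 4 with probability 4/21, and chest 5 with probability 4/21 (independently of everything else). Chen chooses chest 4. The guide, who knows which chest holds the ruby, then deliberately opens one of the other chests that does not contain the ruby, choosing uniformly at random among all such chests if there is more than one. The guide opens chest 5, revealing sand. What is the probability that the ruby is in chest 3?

Apply Bayes' rule, conditioning on where the ruby actually is.
If it is in chest 1 (prior 4/21): the guide has 3 equally likely choices, so probability 1/3; weight (4/21)·(1/3) = 4/63.
If it is in chest 2 (prior 1/7): the guide has 3 equally likely choices, so probability 1/3; weight (1/7)·(1/3) = 1/21.
If it is in chest 3 (prior 2/7): the guide has 3 equally likely choices, so probability 1/3; weight (2/7)·(1/3) = 2/21.
If it is in chest 4 (prior 4/21): the guide has 4 equally likely choices, so probability 1/4; weight (4/21)·(1/4) = 1/21.
If it is in chest 5 (prior 4/21): the guide opened chest 5, so this case is ruled out; weight (4/21)·0 = 0.
The weights sum to 16/63.
So P(the ruby in chest 3 | the guide opened chest 5) = (2/21) / (16/63) = 3/8.

3/8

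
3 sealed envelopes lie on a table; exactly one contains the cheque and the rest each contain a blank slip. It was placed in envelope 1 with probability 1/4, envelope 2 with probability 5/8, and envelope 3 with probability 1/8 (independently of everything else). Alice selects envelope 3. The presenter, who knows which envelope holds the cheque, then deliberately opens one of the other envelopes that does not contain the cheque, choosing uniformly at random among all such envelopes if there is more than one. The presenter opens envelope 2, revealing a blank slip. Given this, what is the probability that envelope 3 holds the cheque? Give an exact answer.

1/5

Condition on the true location of the cheque.
If it is in envelope 1 (prior 1/4): the presenter has no choice, probability 1; weight (1/4)·1 = 1/4.
If it is in envelope 2 (prior 5/8): the presenter opened envelope 2, so this case is ruled out; weight (5/8)·0 = 0.
If it is in envelope 3 (prior 1/8): the presenter has 2 equally likely choices, so probability 1/2; weight (1/8)·(1/2) = 1/16.
The weights sum to 5/16.
So P(the cheque in envelope 3 | the presenter opened envelope 2) = (1/16) / (5/16) = 1/5.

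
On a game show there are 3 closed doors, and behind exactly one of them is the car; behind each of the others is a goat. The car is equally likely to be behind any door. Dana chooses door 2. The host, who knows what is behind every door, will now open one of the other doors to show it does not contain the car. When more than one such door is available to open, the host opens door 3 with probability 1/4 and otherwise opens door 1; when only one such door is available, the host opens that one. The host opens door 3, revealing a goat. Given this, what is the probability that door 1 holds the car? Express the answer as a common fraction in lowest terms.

4/5

Apply Bayes' rule, conditioning on where the car actually is.
If it is behind door 1 (prior 1/3): only door 3 is available, probability 1; weight (1/3)·1 = 1/3.
If it is behind door 2 (prior 1/3): door 3 is available, opened with probability 1/4; weight (1/3)·(1/4) = 1/12.
If it is behind door 3 (prior 1/3): the host opened door 3, so this case is ruled out; weight (1/3)·0 = 0.
The weights sum to 5/12.
So P(the car behind door 1 | the host opened door 3) = (1/3) / (5/12) = 4/5.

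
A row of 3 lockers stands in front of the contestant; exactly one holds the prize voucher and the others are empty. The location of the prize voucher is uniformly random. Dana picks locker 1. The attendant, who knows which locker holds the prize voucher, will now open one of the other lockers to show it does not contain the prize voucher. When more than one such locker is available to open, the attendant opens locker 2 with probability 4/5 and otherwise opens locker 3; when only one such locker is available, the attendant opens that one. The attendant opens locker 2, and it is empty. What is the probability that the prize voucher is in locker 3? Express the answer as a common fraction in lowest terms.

5/9

Apply Bayes' rule, conditioning on where the prize voucher actually is.
If it is in locker 1 (prior 1/3): locker 2 is available, opened with probability 4/5; weight (1/3)·(4/5) = 4/15.
If it is in locker 2 (prior 1/3): the attendant opened locker 2, so this case is ruled out; weight (1/3)·0 = 0.
If it is in locker 3 (prior 1/3): only locker 2 is available, probability 1; weight (1/3)·1 = 1/3.
The weights sum to 3/5.
So P(the prize voucher in locker 3 | the attendant opened locker 2) = (1/3) / (3/5) = 5/9.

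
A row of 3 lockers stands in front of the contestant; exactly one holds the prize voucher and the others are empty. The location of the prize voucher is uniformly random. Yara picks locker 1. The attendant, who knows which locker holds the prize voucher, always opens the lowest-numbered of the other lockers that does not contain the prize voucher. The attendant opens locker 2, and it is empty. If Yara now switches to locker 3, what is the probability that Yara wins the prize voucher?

1/2

Apply Bayes' rule, conditioning on where the prize voucher actually is.
If it is in either of lockers 1 and 3 (prior 1/3 each): locker 2 is the lowest-numbered option available, probability 1; weight (1/3)·1 = 1/3 each.
If it is in locker 2 (prior 1/3): the attendant opened locker 2, so this case is ruled out; weight (1/3)·0 = 0.
The weights sum to 2/3.
So P(the prize voucher in locker 3 | the attendant opened locker 2) = (1/3) / (2/3) = 1/2.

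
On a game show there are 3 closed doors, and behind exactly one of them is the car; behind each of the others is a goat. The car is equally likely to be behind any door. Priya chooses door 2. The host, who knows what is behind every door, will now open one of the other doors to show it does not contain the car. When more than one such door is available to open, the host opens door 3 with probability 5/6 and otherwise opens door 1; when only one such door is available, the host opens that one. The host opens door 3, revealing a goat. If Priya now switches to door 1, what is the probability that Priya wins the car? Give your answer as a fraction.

6/11

Consider each possible location of the car in turn.
If it is behind door 1 (prior 1/3): only door 3 is available, probability 1; weight (1/3)·1 = 1/3.
If it is behind door 2 (prior 1/3): door 3 is available, opened with probability 5/6; weight (1/3)·(5/6) = 5/18.
If it is behind door 3 (prior 1/3): the host opened door 3, so this case is ruled out; weight (1/3)·0 = 0.
The weights sum to 11/18.
So P(the car behind door 1 | the host opened door 3) = (1/3) / (11/18) = 6/11.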